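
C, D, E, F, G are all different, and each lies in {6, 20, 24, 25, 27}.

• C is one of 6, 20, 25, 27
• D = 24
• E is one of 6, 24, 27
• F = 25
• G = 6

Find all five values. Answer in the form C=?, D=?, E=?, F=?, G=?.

C=20, D=24, E=27, F=25, G=6

D has just one choice, so D = 24. Remove 24 from E.
That leaves F = 25. Remove 25 from C.
G's domain is down to {6}, so G = 6. Eliminate 6 elsewhere: C, E.
E has just one choice, so E = 27. Strike 27 from C.
C's domain is down to {20}, so C = 20.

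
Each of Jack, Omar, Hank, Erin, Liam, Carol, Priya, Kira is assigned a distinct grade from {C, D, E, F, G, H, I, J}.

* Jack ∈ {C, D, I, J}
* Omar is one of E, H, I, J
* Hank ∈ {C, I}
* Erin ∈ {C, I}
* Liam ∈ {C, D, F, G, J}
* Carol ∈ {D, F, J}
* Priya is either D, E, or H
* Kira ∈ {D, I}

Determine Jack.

The 8 variables draw from only 8 values {C, D, E, F, G, H, I, J}, so each is used; only Liam can be G, hence Liam = G.
The 7 still-open variables draw from only 7 values {C, D, E, F, H, I, J}, so each is used; only Carol can be F, hence Carol = F.
Hank and Erin between them cover only {C, I} — a naked pair. Remove those values from Jack, Omar, Kira.
Kira must be D (only option left). Remove D from Jack, Priya.
So Jack = J.

J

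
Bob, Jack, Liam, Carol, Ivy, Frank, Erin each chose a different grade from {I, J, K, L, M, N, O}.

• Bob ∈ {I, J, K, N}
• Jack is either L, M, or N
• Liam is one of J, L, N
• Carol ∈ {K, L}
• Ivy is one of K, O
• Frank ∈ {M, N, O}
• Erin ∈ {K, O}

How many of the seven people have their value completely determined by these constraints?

3

Among the 7 variables, I fits only Bob (and all 7 values in {I, J, K, L, M, N, O} must be used), so Bob = I.
The 6 still-open variables together cover exactly {J, K, L, M, N, O} — 6 values for 6 variables — and J appears only in Liam's list, so Liam = J.
Ivy and Erin share exactly the 2 values {K, O}; by pigeonhole those values go to them, so strike K, O from Carol, Frank.
Carol has just one choice, so Carol = L. So Jack can't be L.
Determined: Bob=I, Liam=J, Carol=L. The other people each still have more than one consistent value. That makes 3.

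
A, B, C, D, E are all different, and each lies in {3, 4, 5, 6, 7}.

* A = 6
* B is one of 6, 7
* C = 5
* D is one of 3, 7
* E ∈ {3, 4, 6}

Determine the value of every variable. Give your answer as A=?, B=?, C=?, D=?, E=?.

A's domain is down to {6}, so A = 6. So B, E can't be 6.
That leaves B = 7. So D can't be 7.
C's domain is down to {5}, so C = 5.
That leaves D = 3. So E can't be 3.
E has just one choice, so E = 4.

A=6, B=7, C=5, D=3, E=4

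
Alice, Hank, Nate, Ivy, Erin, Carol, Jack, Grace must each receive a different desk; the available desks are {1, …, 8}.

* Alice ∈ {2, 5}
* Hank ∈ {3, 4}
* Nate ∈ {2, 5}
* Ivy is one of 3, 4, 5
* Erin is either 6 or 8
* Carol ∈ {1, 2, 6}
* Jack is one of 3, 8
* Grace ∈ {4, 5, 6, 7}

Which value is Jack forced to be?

8

The 8 variables together cover exactly {1, 2, 3, 4, 5, 6, 7, 8} — 8 values for 8 variables — and 1 appears only in Carol's list, so Carol = 1.
The 7 still-open variables draw from only 7 values {2, 3, 4, 5, 6, 7, 8}, so each is used; only Grace can be 7, hence Grace = 7.
The 6 still-open variables draw from only 6 values {2, 3, 4, 5, 6, 8}, so each is used; only Erin can be 6, hence Erin = 6.
Among the 5 still-open variables, 8 fits only Jack (and all 5 values in {2, 3, 4, 5, 8} must be used), so Jack = 8.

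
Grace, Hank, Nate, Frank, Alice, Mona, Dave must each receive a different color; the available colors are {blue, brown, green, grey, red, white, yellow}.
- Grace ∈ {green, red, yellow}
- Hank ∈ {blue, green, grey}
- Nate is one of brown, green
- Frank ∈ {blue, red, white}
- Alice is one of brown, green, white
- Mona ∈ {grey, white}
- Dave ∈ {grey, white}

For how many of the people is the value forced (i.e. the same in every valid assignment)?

Among the 7 variables, yellow fits only Grace (and all 7 values in {blue, brown, green, grey, red, white, yellow} must be used), so Grace = yellow.
Among the 6 still-open variables, red fits only Frank (and all 6 values in {blue, brown, green, grey, red, white} must be used), so Frank = red.
The 5 still-open variables together cover exactly {blue, brown, green, grey, white} — 5 values for 5 variables — and blue appears only in Hank's list, so Hank = blue.
Mona and Dave between them cover only {grey, white} — a naked pair. Remove those values from Alice.
Determined: Grace=yellow, Hank=blue, Frank=red. The other people each still have more than one consistent value. That makes 3.

3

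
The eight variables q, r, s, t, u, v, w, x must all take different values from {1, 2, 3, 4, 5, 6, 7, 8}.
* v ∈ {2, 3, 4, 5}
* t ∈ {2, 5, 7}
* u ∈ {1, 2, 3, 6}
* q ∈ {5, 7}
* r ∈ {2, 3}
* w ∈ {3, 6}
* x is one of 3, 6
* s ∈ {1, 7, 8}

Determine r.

2

The 8 variables draw from only 8 values {1, 2, 3, 4, 5, 6, 7, 8}, so each is used; only v can be 4, hence v = 4.
Among the 7 still-open variables, 8 fits only s (and all 7 values in {1, 2, 3, 5, 6, 7, 8} must be used), so s = 8.
The 6 still-open variables draw from only 6 values {1, 2, 3, 5, 6, 7}, so each is used; only u can be 1, hence u = 1.
The 2 variables w and x are confined to {3, 6}, which locks those values in; drop them from r.
So r = 2.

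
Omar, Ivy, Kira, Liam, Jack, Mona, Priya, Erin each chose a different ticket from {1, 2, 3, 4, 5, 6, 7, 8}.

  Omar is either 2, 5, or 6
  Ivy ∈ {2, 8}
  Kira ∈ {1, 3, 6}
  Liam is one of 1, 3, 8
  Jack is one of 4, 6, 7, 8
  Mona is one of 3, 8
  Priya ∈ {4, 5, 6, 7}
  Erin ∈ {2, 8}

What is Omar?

5

Ivy and Erin between them cover only {2, 8} — a naked pair. Remove those values from Omar, Liam, Jack, Mona.
Mona must be 3 (only option left). Remove 3 from Kira, Liam.
Liam's domain is down to {1}, so Liam = 1. So Kira can't be 1.
Kira has just one choice, so Kira = 6. Eliminate 6 elsewhere: Omar, Jack, Priya.
So Omar = 5.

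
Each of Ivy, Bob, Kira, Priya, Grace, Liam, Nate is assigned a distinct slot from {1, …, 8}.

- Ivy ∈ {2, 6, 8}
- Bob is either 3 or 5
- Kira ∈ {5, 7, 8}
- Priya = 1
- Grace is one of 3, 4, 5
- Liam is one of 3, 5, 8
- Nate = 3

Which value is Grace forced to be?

4

Priya must be 1 (only option left).
Nate has just one choice, so Nate = 3. Strike 3 from Bob, Grace, Liam.
Bob has just one choice, so Bob = 5. Remove 5 from Kira, Grace, Liam.
So Grace = 4.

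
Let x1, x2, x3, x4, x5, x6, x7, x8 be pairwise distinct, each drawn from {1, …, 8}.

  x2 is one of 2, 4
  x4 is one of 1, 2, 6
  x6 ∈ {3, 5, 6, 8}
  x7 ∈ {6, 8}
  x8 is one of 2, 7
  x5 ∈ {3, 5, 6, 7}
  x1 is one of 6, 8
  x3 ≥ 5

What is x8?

2

Among the 8 variables, 1 fits only x4 (and all 8 values in {1, 2, 3, 4, 5, 6, 7, 8} must be used), so x4 = 1.
Among the 7 still-open variables, 4 fits only x2 (and all 7 values in {2, 3, 4, 5, 6, 7, 8} must be used), so x2 = 4.
Among the 6 still-open variables, 2 fits only x8 (and all 6 values in {2, 3, 5, 6, 7, 8} must be used), so x8 = 2.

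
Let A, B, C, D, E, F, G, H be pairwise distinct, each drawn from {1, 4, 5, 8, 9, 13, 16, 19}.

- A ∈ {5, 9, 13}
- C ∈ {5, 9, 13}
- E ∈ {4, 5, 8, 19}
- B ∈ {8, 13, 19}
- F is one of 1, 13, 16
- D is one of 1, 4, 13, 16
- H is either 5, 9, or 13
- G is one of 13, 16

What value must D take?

4

A, C, H share exactly the 3 values {5, 9, 13}; by pigeonhole those values go to them, so strike 5, 9, 13 from B, D, E, F, G.
G's domain is down to {16}, so G = 16. Eliminate 16 elsewhere: D, F.
F must be 1 (only option left). Strike 1 from D.
So D = 4.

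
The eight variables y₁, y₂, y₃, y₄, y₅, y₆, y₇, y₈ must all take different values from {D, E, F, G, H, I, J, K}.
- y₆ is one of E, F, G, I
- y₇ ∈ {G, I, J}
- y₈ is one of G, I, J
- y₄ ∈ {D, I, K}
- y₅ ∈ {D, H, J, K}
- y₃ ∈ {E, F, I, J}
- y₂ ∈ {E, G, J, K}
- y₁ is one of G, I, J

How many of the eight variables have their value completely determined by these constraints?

Among the 8 variables, H fits only y₅ (and all 8 values in {D, E, F, G, H, I, J, K} must be used), so y₅ = H.
The 7 still-open variables draw from only 7 values {D, E, F, G, I, J, K}, so each is used; only y₄ can be D, hence y₄ = D.
Among the 6 still-open variables, K fits only y₂ (and all 6 values in {E, F, G, I, J, K} must be used), so y₂ = K.
y₁, y₇, y₈ share exactly the 3 values {G, I, J}; by pigeonhole those values go to them, so strike G, I, J from y₃, y₆.
Determined: y₂=K, y₄=D, y₅=H. The other variables each still have more than one consistent value. That makes 3.

3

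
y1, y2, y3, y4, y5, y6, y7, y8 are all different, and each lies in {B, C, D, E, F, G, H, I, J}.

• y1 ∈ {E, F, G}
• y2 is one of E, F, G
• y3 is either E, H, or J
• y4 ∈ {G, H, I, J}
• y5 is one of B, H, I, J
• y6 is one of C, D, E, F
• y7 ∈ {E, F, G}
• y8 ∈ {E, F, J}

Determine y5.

B

The 3 variables y1, y2, y7 are confined to {E, F, G}, which locks those values in; drop them from y3, y4, y6, y8.
y8's domain is down to {J}, so y8 = J. So y3, y4, y5 can't be J.
y3's domain is down to {H}, so y3 = H. Remove H from y4, y5.
y4 must be I (only option left). So y5 can't be I.
So y5 = B.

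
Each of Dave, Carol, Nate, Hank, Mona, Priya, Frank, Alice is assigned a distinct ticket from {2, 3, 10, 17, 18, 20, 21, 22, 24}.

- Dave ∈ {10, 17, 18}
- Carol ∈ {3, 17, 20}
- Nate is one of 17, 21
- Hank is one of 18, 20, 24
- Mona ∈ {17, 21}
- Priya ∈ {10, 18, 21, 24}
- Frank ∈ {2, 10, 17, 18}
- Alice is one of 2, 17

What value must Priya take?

24

The 8 variables together cover exactly {2, 3, 10, 17, 18, 20, 21, 24} — 8 values for 8 variables — and 3 appears only in Carol's list, so Carol = 3.
Among the 7 still-open variables, 20 fits only Hank (and all 7 values in {2, 10, 17, 18, 20, 21, 24} must be used), so Hank = 20.
Among the 6 still-open variables, 24 fits only Priya (and all 6 values in {2, 10, 17, 18, 21, 24} must be used), so Priya = 24.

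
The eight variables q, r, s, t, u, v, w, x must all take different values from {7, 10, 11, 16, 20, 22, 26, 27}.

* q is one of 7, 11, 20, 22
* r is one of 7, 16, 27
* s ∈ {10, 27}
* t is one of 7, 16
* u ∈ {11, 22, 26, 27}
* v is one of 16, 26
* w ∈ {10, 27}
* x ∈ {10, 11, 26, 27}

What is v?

Among the 8 variables, 20 fits only q (and all 8 values in {7, 10, 11, 16, 20, 22, 26, 27} must be used), so q = 20.
The 7 still-open variables together cover exactly {7, 10, 11, 16, 22, 26, 27} — 7 values for 7 variables — and 22 appears only in u's list, so u = 22.
The 6 still-open variables together cover exactly {7, 10, 11, 16, 26, 27} — 6 values for 6 variables — and 11 appears only in x's list, so x = 11.
The 5 still-open variables draw from only 5 values {7, 10, 16, 26, 27}, so each is used; only v can be 26, hence v = 26.

26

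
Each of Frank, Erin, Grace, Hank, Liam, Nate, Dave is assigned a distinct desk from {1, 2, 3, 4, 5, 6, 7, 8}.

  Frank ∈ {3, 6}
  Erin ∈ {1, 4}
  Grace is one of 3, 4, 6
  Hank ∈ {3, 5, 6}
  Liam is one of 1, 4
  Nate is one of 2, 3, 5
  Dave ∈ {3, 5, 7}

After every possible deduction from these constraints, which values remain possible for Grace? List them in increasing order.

3, 6

The 7 variables together cover exactly {1, 2, 3, 4, 5, 6, 7} — 7 values for 7 variables — and 2 appears only in Nate's list, so Nate = 2.
The 6 still-open variables draw from only 6 values {1, 3, 4, 5, 6, 7}, so each is used; only Dave can be 7, hence Dave = 7.
Among the 5 still-open variables, 5 fits only Hank (and all 5 values in {1, 3, 4, 5, 6} must be used), so Hank = 5.
Erin and Liam between them cover only {1, 4} — a naked pair. Remove those values from Grace.
No further eliminations apply; Grace can still be any of 3, 6.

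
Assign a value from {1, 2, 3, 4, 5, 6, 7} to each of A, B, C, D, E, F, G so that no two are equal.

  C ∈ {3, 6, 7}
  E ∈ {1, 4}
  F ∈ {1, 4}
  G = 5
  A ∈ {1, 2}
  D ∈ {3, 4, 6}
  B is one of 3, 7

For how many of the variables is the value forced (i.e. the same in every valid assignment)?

G must be 5 (only option left).
Among the 6 still-open variables, 2 fits only A (and all 6 values in {1, 2, 3, 4, 6, 7} must be used), so A = 2.
E and F between them cover only {1, 4} — a naked pair. Remove those values from D.
Determined: A=2, G=5. The other variables each still have more than one consistent value. That makes 2.

2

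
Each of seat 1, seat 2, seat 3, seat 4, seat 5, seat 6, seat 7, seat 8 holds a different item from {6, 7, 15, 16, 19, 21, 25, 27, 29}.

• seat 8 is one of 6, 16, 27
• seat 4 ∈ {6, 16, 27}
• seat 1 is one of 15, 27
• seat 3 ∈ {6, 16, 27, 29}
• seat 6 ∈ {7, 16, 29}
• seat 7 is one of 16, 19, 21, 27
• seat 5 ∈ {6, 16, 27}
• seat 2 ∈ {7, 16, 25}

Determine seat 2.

25

seat 4, seat 5, seat 8 between them cover only {6, 16, 27} — a naked triple. Remove those values from seat 1, seat 2, seat 3, seat 6, seat 7.
seat 1 must be 15 (only option left).
seat 3's domain is down to {29}, so seat 3 = 29. Strike 29 from seat 6.
seat 6 must be 7 (only option left). Remove 7 from seat 2.
So seat 2 = 25.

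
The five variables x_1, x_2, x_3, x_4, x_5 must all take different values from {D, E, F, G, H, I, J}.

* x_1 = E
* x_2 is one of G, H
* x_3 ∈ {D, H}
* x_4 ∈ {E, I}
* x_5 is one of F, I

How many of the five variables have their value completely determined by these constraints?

3

x_1's domain is down to {E}, so x_1 = E. Strike E from x_4.
x_4 must be I (only option left). Remove I from x_5.
That leaves x_5 = F.
Determined: x_1=E, x_4=I, x_5=F. The other variables each still have more than one consistent value. That makes 3.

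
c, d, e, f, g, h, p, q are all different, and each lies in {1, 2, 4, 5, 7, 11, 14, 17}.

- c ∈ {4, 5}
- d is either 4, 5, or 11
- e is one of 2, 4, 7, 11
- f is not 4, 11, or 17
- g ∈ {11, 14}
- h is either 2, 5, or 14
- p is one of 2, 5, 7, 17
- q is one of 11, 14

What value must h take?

The 8 variables draw from only 8 values {1, 2, 4, 5, 7, 11, 14, 17}, so each is used; only f can be 1, hence f = 1.
Among the 7 still-open variables, 17 fits only p (and all 7 values in {2, 4, 5, 7, 11, 14, 17} must be used), so p = 17.
Among the 6 still-open variables, 7 fits only e (and all 6 values in {2, 4, 5, 7, 11, 14} must be used), so e = 7.
Among the 5 still-open variables, 2 fits only h (and all 5 values in {2, 4, 5, 11, 14} must be used), so h = 2.

2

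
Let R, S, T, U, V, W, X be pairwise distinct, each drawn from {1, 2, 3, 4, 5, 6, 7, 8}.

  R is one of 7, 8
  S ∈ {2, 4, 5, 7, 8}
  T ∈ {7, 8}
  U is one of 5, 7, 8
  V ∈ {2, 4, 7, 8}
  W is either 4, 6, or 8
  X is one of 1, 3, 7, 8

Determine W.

6

R and T share exactly the 2 values {7, 8}; by pigeonhole those values go to them, so strike 7, 8 from S, U, V, W, X.
That leaves U = 5. So S can't be 5.
The 2 variables S and V are confined to {2, 4}, which locks those values in; drop them from W.
So W = 6.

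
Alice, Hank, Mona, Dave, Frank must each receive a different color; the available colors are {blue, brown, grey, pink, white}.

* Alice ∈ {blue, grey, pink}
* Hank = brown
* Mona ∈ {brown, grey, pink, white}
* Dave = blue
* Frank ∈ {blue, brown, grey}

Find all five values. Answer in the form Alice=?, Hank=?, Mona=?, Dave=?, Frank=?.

Hank must be brown (only option left). Strike brown from Mona, Frank.
Dave has just one choice, so Dave = blue. Strike blue from Alice, Frank.
That leaves Frank = grey. Eliminate grey elsewhere: Alice, Mona.
Alice must be pink (only option left). Strike pink from Mona.
Mona must be white (only option left).

Alice=pink, Hank=brown, Mona=white, Dave=blue, Frank=grey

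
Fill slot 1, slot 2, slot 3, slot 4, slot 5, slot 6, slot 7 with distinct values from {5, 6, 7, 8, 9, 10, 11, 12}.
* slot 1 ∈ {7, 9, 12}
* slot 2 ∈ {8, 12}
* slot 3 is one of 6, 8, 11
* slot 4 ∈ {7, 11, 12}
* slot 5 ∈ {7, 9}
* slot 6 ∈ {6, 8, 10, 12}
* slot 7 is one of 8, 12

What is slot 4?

11

Among the 7 variables, 10 fits only slot 6 (and all 7 values in {6, 7, 8, 9, 10, 11, 12} must be used), so slot 6 = 10.
The 6 still-open variables draw from only 6 values {6, 7, 8, 9, 11, 12}, so each is used; only slot 3 can be 6, hence slot 3 = 6.
The 5 still-open variables draw from only 5 values {7, 8, 9, 11, 12}, so each is used; only slot 4 can be 11, hence slot 4 = 11.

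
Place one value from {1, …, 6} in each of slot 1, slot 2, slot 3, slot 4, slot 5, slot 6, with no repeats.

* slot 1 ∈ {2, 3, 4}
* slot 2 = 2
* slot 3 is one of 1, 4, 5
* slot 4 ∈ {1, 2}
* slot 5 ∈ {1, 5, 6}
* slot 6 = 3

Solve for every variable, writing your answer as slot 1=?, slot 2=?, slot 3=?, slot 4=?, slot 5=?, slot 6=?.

slot 1=4, slot 2=2, slot 3=5, slot 4=1, slot 5=6, slot 6=3

slot 2 has just one choice, so slot 2 = 2. Strike 2 from slot 1, slot 4.
slot 4 must be 1 (only option left). Remove 1 from slot 3, slot 5.
slot 6 must be 3 (only option left). Strike 3 from slot 1.
slot 1 must be 4 (only option left). Remove 4 from slot 3.
That leaves slot 3 = 5. Remove 5 from slot 5.
That leaves slot 5 = 6.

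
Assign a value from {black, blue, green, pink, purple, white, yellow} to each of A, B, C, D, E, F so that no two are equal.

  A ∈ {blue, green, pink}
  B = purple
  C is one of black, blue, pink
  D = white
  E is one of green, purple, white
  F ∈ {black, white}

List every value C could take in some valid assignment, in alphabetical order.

blue, pink

B has just one choice, so B = purple. Eliminate purple elsewhere: E.
D's domain is down to {white}, so D = white. Remove white from E, F.
E has just one choice, so E = green. Eliminate green elsewhere: A.
F must be black (only option left). Eliminate black elsewhere: C.
No further eliminations apply; C can still be any of blue, pink.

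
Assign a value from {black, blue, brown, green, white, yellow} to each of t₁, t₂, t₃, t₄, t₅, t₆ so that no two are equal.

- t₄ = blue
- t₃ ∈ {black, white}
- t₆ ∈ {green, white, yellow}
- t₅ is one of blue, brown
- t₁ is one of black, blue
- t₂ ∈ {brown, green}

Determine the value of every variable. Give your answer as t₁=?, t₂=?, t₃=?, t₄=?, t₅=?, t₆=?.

t₄'s domain is down to {blue}, so t₄ = blue. Strike blue from t₁, t₅.
That leaves t₅ = brown. Remove brown from t₂.
That leaves t₁ = black. Eliminate black elsewhere: t₃.
t₂ must be green (only option left). Eliminate green elsewhere: t₆.
t₃ has just one choice, so t₃ = white. So t₆ can't be white.
t₆'s domain is down to {yellow}, so t₆ = yellow.

t₁=black, t₂=green, t₃=white, t₄=blue, t₅=brown, t₆=yellow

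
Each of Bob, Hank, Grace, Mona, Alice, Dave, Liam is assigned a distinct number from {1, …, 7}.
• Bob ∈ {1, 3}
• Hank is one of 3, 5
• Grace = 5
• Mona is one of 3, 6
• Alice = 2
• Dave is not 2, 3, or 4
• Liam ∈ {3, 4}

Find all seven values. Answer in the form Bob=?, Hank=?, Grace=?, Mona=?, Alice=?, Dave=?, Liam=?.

Grace must be 5 (only option left). Strike 5 from Hank, Dave.
Alice must be 2 (only option left).
Hank's domain is down to {3}, so Hank = 3. Remove 3 from Bob, Mona, Liam.
That leaves Mona = 6. Eliminate 6 elsewhere: Dave.
Liam has just one choice, so Liam = 4.
Bob must be 1 (only option left). So Dave can't be 1.
Dave must be 7 (only option left).

Bob=1, Hank=3, Grace=5, Mona=6, Alice=2, Dave=7, Liam=4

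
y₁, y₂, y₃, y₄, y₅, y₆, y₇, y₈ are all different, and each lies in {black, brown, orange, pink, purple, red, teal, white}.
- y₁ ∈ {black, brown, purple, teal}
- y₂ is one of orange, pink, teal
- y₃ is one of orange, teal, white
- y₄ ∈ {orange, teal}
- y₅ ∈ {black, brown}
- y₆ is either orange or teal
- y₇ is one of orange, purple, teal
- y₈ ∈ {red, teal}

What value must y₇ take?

purple

Among the 8 variables, pink fits only y₂ (and all 8 values in {black, brown, orange, pink, purple, red, teal, white} must be used), so y₂ = pink.
The 7 still-open variables together cover exactly {black, brown, orange, purple, red, teal, white} — 7 values for 7 variables — and red appears only in y₈'s list, so y₈ = red.
The 6 still-open variables together cover exactly {black, brown, orange, purple, teal, white} — 6 values for 6 variables — and white appears only in y₃'s list, so y₃ = white.
y₄ and y₆ share exactly the 2 values {orange, teal}; by pigeonhole those values go to them, so strike orange, teal from y₁, y₇.
So y₇ = purple.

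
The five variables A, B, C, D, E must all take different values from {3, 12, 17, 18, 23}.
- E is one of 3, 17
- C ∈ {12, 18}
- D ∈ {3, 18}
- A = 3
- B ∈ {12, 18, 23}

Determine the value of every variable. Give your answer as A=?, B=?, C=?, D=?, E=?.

A=3, B=23, C=12, D=18, E=17

A must be 3 (only option left). Strike 3 from D, E.
That leaves D = 18. Eliminate 18 elsewhere: B, C.
E must be 17 (only option left).
C must be 12 (only option left). So B can't be 12.
That leaves B = 23.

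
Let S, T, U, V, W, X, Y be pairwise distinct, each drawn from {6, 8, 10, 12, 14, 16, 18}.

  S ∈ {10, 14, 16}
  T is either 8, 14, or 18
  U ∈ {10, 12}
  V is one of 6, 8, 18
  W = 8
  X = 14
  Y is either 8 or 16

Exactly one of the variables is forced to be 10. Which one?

W must be 8 (only option left). Eliminate 8 elsewhere: T, V, Y.
X must be 14 (only option left). Remove 14 from S, T.
Y has just one choice, so Y = 16. Remove 16 from S.
So 10 goes to S.

S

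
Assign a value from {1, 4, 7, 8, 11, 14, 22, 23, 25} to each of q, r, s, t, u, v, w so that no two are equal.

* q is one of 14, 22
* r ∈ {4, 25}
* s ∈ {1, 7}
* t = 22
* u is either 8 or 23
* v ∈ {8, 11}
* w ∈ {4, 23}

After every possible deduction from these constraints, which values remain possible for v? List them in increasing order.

8, 11

t has just one choice, so t = 22. So q can't be 22.
q has just one choice, so q = 14.
No further eliminations apply; v can still be any of 8, 11.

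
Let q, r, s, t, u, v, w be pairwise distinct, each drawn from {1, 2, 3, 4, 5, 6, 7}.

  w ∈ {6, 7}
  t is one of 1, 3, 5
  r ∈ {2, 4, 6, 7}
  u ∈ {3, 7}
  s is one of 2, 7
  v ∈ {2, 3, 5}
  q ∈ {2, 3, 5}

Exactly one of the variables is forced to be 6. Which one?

w

Among the 7 variables, 1 fits only t (and all 7 values in {1, 2, 3, 4, 5, 6, 7} must be used), so t = 1.
The 6 still-open variables together cover exactly {2, 3, 4, 5, 6, 7} — 6 values for 6 variables — and 4 appears only in r's list, so r = 4.
Among the 5 still-open variables, 6 fits only w (and all 5 values in {2, 3, 5, 6, 7} must be used), so w = 6.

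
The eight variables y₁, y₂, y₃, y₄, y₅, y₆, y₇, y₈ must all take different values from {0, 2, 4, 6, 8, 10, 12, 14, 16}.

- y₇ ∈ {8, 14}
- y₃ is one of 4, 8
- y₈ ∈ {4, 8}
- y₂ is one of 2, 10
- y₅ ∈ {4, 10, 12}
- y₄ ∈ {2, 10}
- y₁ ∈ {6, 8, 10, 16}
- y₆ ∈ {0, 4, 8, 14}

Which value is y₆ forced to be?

The 2 variables y₂ and y₄ are confined to {2, 10}, which locks those values in; drop them from y₁, y₅.
y₃ and y₈ between them cover only {4, 8} — a naked pair. Remove those values from y₁, y₅, y₆, y₇.
y₅ must be 12 (only option left).
y₇ has just one choice, so y₇ = 14. Eliminate 14 elsewhere: y₆.
So y₆ = 0.

0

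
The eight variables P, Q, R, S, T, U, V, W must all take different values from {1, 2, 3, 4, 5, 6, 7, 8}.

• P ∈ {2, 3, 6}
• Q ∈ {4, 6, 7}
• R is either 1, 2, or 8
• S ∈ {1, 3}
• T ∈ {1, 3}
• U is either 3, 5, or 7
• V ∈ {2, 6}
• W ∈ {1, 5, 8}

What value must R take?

Among the 8 variables, 4 fits only Q (and all 8 values in {1, 2, 3, 4, 5, 6, 7, 8} must be used), so Q = 4.
The 7 still-open variables together cover exactly {1, 2, 3, 5, 6, 7, 8} — 7 values for 7 variables — and 7 appears only in U's list, so U = 7.
Among the 6 still-open variables, 5 fits only W (and all 6 values in {1, 2, 3, 5, 6, 8} must be used), so W = 5.
Among the 5 still-open variables, 8 fits only R (and all 5 values in {1, 2, 3, 6, 8} must be used), so R = 8.

8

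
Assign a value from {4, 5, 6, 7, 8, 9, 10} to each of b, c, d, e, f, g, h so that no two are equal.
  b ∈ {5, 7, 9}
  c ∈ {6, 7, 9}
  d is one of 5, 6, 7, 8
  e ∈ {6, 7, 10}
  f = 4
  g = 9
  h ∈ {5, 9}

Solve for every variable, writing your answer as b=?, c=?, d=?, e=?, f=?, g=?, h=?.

b=7, c=6, d=8, e=10, f=4, g=9, h=5

f must be 4 (only option left).
g has just one choice, so g = 9. Strike 9 from b, c, h.
h must be 5 (only option left). Strike 5 from b, d.
b must be 7 (only option left). So c, d, e can't be 7.
c has just one choice, so c = 6. Strike 6 from d, e.
d must be 8 (only option left).
e must be 10 (only option left).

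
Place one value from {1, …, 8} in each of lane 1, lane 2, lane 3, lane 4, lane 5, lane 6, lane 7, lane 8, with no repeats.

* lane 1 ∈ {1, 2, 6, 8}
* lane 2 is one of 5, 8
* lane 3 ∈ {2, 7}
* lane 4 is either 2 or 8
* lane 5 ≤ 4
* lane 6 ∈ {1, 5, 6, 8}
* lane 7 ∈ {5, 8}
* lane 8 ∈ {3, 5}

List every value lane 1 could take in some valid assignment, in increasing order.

Among the 8 variables, 4 fits only lane 5 (and all 8 values in {1, 2, 3, 4, 5, 6, 7, 8} must be used), so lane 5 = 4.
The 7 still-open variables together cover exactly {1, 2, 3, 5, 6, 7, 8} — 7 values for 7 variables — and 3 appears only in lane 8's list, so lane 8 = 3.
The 6 still-open variables together cover exactly {1, 2, 5, 6, 7, 8} — 6 values for 6 variables — and 7 appears only in lane 3's list, so lane 3 = 7.
lane 2 and lane 7 between them cover only {5, 8} — a naked pair. Remove those values from lane 1, lane 4, lane 6.
lane 4 must be 2 (only option left). Remove 2 from lane 1.
No further eliminations apply; lane 1 can still be any of 1, 6.

1, 6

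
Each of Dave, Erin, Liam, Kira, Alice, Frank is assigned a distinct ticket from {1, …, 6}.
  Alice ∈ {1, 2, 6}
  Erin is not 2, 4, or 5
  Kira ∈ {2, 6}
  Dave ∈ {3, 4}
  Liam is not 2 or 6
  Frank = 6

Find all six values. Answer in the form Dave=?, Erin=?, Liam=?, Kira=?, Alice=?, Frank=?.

Frank must be 6 (only option left). Strike 6 from Erin, Kira, Alice.
Kira has just one choice, so Kira = 2. Eliminate 2 elsewhere: Alice.
Alice's domain is down to {1}, so Alice = 1. So Erin, Liam can't be 1.
Erin has just one choice, so Erin = 3. So Dave, Liam can't be 3.
Dave has just one choice, so Dave = 4. Strike 4 from Liam.
Liam must be 5 (only option left).

Dave=4, Erin=3, Liam=5, Kira=2, Alice=1, Frank=6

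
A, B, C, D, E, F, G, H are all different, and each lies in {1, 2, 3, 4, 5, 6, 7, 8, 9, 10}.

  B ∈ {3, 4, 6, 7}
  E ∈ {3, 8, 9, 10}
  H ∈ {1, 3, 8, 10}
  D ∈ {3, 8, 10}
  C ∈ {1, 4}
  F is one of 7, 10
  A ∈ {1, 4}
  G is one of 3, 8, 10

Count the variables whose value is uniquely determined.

3

Among the 8 variables, 6 fits only B (and all 8 values in {1, 3, 4, 6, 7, 8, 9, 10} must be used), so B = 6.
The 7 still-open variables together cover exactly {1, 3, 4, 7, 8, 9, 10} — 7 values for 7 variables — and 7 appears only in F's list, so F = 7.
Among the 6 still-open variables, 9 fits only E (and all 6 values in {1, 3, 4, 8, 9, 10} must be used), so E = 9.
A and C between them cover only {1, 4} — a naked pair. Remove those values from H.
Determined: B=6, E=9, F=7. The other variables each still have more than one consistent value. That makes 3.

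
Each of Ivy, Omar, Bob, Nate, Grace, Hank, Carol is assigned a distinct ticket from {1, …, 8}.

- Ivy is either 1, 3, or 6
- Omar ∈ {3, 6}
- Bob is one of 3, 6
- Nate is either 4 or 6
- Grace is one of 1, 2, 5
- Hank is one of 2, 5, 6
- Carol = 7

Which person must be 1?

Ivy

Carol's domain is down to {7}, so Carol = 7.
The 6 still-open variables draw from only 6 values {1, 2, 3, 4, 5, 6}, so each is used; only Nate can be 4, hence Nate = 4.
The 2 variables Omar and Bob are confined to {3, 6}, which locks those values in; drop them from Ivy, Hank.
So 1 goes to Ivy.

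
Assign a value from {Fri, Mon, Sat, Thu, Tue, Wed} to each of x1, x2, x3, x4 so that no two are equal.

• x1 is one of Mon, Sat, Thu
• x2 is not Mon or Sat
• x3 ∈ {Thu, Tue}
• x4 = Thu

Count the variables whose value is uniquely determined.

2

x4 must be Thu (only option left). Remove Thu from x1, x2, x3.
x3 has just one choice, so x3 = Tue. Eliminate Tue elsewhere: x2.
Determined: x3=Tue, x4=Thu. The other variables each still have more than one consistent value. That makes 2.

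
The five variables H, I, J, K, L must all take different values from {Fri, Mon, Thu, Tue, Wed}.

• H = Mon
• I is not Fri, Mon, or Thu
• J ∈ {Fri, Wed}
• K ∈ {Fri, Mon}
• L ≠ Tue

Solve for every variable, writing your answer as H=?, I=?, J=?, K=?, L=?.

H=Mon, I=Tue, J=Wed, K=Fri, L=Thu

H has just one choice, so H = Mon. So K, L can't be Mon.
K has just one choice, so K = Fri. Strike Fri from J, L.
That leaves J = Wed. Strike Wed from I, L.
L has just one choice, so L = Thu.
I must be Tue (only option left).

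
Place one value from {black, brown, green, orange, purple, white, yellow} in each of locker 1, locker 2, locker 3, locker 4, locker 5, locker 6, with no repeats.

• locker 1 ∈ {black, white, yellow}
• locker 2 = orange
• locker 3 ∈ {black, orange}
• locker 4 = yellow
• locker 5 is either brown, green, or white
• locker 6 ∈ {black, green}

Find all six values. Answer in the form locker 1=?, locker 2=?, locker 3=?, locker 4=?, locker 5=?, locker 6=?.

locker 1=white, locker 2=orange, locker 3=black, locker 4=yellow, locker 5=brown, locker 6=green

locker 2's domain is down to {orange}, so locker 2 = orange. So locker 3 can't be orange.
locker 3 has just one choice, so locker 3 = black. Eliminate black elsewhere: locker 1, locker 6.
locker 4's domain is down to {yellow}, so locker 4 = yellow. So locker 1 can't be yellow.
That leaves locker 6 = green. Strike green from locker 5.
That leaves locker 1 = white. Eliminate white elsewhere: locker 5.
That leaves locker 5 = brown.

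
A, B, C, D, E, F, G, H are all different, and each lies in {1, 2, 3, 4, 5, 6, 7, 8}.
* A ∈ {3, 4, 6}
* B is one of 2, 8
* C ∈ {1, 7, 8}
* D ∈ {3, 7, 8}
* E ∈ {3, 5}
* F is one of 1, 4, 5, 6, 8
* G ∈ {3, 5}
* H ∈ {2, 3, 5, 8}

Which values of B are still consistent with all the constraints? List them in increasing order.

The 2 variables E and G are confined to {3, 5}, which locks those values in; drop them from A, D, F, H.
B and H between them cover only {2, 8} — a naked pair. Remove those values from C, D, F.
D has just one choice, so D = 7. Eliminate 7 elsewhere: C.
C's domain is down to {1}, so C = 1. Strike 1 from F.
No further eliminations apply; B can still be any of 2, 8.

2, 8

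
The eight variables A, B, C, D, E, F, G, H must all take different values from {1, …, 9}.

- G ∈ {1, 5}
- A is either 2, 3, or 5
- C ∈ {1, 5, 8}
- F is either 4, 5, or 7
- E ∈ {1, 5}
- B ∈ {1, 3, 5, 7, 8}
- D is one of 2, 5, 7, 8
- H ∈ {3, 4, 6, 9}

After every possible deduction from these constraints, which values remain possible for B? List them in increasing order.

3, 7

The 2 variables E and G are confined to {1, 5}, which locks those values in; drop them from A, B, C, D, F.
C must be 8 (only option left). Remove 8 from B, D.
A, B, D share exactly the 3 values {2, 3, 7}; by pigeonhole those values go to them, so strike 2, 3, 7 from F, H.
F has just one choice, so F = 4. Remove 4 from H.
No further eliminations apply; B can still be any of 3, 7.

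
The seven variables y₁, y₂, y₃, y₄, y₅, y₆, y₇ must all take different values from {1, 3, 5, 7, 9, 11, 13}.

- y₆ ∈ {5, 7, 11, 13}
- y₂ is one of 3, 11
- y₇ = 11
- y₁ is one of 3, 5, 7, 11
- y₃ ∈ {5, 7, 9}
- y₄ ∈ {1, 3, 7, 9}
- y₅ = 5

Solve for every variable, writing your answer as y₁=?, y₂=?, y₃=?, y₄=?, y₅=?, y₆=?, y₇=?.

y₅ has just one choice, so y₅ = 5. Strike 5 from y₁, y₃, y₆.
y₇ must be 11 (only option left). Remove 11 from y₁, y₂, y₆.
y₂ has just one choice, so y₂ = 3. Eliminate 3 elsewhere: y₁, y₄.
y₁'s domain is down to {7}, so y₁ = 7. Strike 7 from y₃, y₄, y₆.
That leaves y₃ = 9. So y₄ can't be 9.
y₄ has just one choice, so y₄ = 1.
y₆'s domain is down to {13}, so y₆ = 13.

y₁=7, y₂=3, y₃=9, y₄=1, y₅=5, y₆=13, y₇=11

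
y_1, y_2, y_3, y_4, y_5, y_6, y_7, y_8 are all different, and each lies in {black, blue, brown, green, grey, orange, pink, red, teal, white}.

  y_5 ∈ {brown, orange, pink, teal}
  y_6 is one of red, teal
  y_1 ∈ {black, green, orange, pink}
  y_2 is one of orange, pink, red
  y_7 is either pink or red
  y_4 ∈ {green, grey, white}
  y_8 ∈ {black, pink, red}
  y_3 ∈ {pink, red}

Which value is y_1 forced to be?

y_3 and y_7 share exactly the 2 values {pink, red}; by pigeonhole those values go to them, so strike pink, red from y_1, y_2, y_5, y_6, y_8.
y_2 has just one choice, so y_2 = orange. Remove orange from y_1, y_5.
y_6 must be teal (only option left). So y_5 can't be teal.
That leaves y_8 = black. Remove black from y_1.
So y_1 = green.

green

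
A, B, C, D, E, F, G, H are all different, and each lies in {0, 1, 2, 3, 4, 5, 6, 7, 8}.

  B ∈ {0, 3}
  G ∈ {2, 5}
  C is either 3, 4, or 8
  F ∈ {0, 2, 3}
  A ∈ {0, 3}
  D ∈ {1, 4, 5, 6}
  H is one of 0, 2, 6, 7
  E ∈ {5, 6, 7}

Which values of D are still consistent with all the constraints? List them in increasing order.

1, 4

A and B between them cover only {0, 3} — a naked pair. Remove those values from C, F, H.
F must be 2 (only option left). Eliminate 2 elsewhere: G, H.
That leaves G = 5. Remove 5 from D, E.
E and H share exactly the 2 values {6, 7}; by pigeonhole those values go to them, so strike 6, 7 from D.
No further eliminations apply; D can still be any of 1, 4.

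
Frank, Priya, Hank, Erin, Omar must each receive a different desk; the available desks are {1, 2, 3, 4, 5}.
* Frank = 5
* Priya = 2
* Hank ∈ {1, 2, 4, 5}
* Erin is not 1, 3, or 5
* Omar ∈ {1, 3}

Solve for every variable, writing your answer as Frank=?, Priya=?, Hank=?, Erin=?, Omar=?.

Frank's domain is down to {5}, so Frank = 5. Remove 5 from Hank.
Priya's domain is down to {2}, so Priya = 2. Strike 2 from Hank, Erin.
That leaves Erin = 4. Remove 4 from Hank.
Hank must be 1 (only option left). Remove 1 from Omar.
Omar's domain is down to {3}, so Omar = 3.

Frank=5, Priya=2, Hank=1, Erin=4, Omar=3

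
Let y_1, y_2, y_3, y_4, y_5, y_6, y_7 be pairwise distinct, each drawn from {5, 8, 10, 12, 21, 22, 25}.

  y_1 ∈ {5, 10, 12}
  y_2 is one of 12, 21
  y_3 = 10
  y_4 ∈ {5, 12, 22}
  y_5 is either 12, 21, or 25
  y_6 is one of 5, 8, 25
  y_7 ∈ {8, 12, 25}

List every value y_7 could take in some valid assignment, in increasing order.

8, 12, 25

y_3 must be 10 (only option left). Remove 10 from y_1.
Among the 6 still-open variables, 22 fits only y_4 (and all 6 values in {5, 8, 12, 21, 22, 25} must be used), so y_4 = 22.
No further eliminations apply; y_7 can still be any of 8, 12, 25.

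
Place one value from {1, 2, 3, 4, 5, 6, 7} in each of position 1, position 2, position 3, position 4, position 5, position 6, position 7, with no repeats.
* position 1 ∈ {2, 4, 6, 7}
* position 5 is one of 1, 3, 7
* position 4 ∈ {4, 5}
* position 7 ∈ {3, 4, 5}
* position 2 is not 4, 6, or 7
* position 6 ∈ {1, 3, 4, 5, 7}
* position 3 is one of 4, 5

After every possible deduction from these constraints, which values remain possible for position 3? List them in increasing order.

The 7 variables together cover exactly {1, 2, 3, 4, 5, 6, 7} — 7 values for 7 variables — and 6 appears only in position 1's list, so position 1 = 6.
The 6 still-open variables draw from only 6 values {1, 2, 3, 4, 5, 7}, so each is used; only position 2 can be 2, hence position 2 = 2.
The 2 variables position 3 and position 4 are confined to {4, 5}, which locks those values in; drop them from position 6, position 7.
position 7 has just one choice, so position 7 = 3. Remove 3 from position 5, position 6.
No further eliminations apply; position 3 can still be any of 4, 5.

4, 5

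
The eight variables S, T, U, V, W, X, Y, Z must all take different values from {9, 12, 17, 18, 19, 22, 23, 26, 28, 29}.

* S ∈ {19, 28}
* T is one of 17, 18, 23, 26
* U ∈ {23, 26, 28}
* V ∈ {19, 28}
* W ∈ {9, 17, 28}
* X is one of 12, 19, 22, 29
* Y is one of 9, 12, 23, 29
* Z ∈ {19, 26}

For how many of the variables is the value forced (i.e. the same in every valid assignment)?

S and V between them cover only {19, 28} — a naked pair. Remove those values from U, W, X, Z.
Z must be 26 (only option left). Eliminate 26 elsewhere: T, U.
That leaves U = 23. Remove 23 from T, Y.
Determined: U=23, Z=26. The other variables each still have more than one consistent value. That makes 2.

2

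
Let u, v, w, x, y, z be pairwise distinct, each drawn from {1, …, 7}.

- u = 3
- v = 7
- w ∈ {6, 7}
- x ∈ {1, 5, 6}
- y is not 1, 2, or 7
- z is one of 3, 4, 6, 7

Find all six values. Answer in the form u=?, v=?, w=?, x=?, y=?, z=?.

u's domain is down to {3}, so u = 3. Eliminate 3 elsewhere: y, z.
v has just one choice, so v = 7. Remove 7 from w, z.
w has just one choice, so w = 6. So x, y, z can't be 6.
That leaves z = 4. Remove 4 from y.
y must be 5 (only option left). Strike 5 from x.
x's domain is down to {1}, so x = 1.

u=3, v=7, w=6, x=1, y=5, z=4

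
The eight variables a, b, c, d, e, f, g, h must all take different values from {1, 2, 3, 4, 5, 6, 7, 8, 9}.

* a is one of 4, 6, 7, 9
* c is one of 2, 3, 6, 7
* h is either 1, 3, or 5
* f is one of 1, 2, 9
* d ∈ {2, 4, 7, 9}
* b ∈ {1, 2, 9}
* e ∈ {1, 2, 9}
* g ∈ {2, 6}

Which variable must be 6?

Among the 8 variables, 5 fits only h (and all 8 values in {1, 2, 3, 4, 5, 6, 7, 9} must be used), so h = 5.
The 7 still-open variables together cover exactly {1, 2, 3, 4, 6, 7, 9} — 7 values for 7 variables — and 3 appears only in c's list, so c = 3.
The 3 variables b, e, f are confined to {1, 2, 9}, which locks those values in; drop them from a, d, g.
So 6 goes to g.

g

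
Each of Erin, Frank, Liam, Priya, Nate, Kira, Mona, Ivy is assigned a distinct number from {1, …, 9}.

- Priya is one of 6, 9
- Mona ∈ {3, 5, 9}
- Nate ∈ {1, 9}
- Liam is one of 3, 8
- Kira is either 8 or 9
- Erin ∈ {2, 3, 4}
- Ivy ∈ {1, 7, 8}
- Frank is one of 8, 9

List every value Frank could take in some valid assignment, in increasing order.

Frank and Kira between them cover only {8, 9} — a naked pair. Remove those values from Liam, Priya, Nate, Mona, Ivy.
Liam's domain is down to {3}, so Liam = 3. Strike 3 from Erin, Mona.
Priya's domain is down to {6}, so Priya = 6.
That leaves Nate = 1. Remove 1 from Ivy.
Mona's domain is down to {5}, so Mona = 5.
Ivy must be 7 (only option left).
No further eliminations apply; Frank can still be any of 8, 9.

8, 9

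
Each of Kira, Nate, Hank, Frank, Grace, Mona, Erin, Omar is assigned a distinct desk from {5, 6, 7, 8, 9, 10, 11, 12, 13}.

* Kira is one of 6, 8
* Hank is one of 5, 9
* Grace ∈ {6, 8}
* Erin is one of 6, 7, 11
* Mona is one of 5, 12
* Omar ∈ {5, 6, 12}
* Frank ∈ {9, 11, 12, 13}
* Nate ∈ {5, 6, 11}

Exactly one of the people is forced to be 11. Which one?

Nate

The 8 variables draw from only 8 values {5, 6, 7, 8, 9, 11, 12, 13}, so each is used; only Erin can be 7, hence Erin = 7.
The 7 still-open variables together cover exactly {5, 6, 8, 9, 11, 12, 13} — 7 values for 7 variables — and 13 appears only in Frank's list, so Frank = 13.
The 6 still-open variables together cover exactly {5, 6, 8, 9, 11, 12} — 6 values for 6 variables — and 9 appears only in Hank's list, so Hank = 9.
The 5 still-open variables together cover exactly {5, 6, 8, 11, 12} — 5 values for 5 variables — and 11 appears only in Nate's list, so Nate = 11.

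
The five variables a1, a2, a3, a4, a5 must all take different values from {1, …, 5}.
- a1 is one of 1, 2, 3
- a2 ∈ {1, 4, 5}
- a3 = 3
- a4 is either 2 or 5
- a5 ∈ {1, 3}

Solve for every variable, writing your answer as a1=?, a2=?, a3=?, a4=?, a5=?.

a1=2, a2=4, a3=3, a4=5, a5=1

a3 has just one choice, so a3 = 3. Strike 3 from a1, a5.
That leaves a5 = 1. So a1, a2 can't be 1.
That leaves a1 = 2. Strike 2 from a4.
a4's domain is down to {5}, so a4 = 5. Eliminate 5 elsewhere: a2.
a2's domain is down to {4}, so a2 = 4.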